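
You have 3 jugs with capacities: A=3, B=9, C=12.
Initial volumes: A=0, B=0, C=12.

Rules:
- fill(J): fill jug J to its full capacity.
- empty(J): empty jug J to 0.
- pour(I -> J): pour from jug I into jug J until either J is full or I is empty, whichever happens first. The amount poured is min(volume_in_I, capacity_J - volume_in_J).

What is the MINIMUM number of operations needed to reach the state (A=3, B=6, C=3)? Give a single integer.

Answer: 2

Derivation:
BFS from (A=0, B=0, C=12). One shortest path:
  1. pour(C -> B) -> (A=0 B=9 C=3)
  2. pour(B -> A) -> (A=3 B=6 C=3)
Reached target in 2 moves.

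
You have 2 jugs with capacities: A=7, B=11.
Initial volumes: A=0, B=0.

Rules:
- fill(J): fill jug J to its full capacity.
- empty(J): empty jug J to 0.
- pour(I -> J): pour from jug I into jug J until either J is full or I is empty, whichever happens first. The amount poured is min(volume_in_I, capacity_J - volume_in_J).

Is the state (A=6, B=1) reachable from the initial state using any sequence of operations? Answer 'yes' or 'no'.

BFS explored all 36 reachable states.
Reachable set includes: (0,0), (0,1), (0,2), (0,3), (0,4), (0,5), (0,6), (0,7), (0,8), (0,9), (0,10), (0,11) ...
Target (A=6, B=1) not in reachable set → no.

Answer: no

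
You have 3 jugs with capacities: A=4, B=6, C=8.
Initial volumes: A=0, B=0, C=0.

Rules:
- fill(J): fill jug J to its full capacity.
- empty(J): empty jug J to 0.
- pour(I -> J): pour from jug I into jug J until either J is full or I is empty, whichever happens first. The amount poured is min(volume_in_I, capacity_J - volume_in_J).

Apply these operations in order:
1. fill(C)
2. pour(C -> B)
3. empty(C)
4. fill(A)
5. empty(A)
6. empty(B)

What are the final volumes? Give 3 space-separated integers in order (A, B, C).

Step 1: fill(C) -> (A=0 B=0 C=8)
Step 2: pour(C -> B) -> (A=0 B=6 C=2)
Step 3: empty(C) -> (A=0 B=6 C=0)
Step 4: fill(A) -> (A=4 B=6 C=0)
Step 5: empty(A) -> (A=0 B=6 C=0)
Step 6: empty(B) -> (A=0 B=0 C=0)

Answer: 0 0 0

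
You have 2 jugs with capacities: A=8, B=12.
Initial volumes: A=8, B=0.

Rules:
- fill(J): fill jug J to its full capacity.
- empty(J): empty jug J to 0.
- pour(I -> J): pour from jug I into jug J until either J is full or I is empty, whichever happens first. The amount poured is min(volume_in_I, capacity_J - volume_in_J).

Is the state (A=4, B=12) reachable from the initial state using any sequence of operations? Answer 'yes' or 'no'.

Answer: yes

Derivation:
BFS from (A=8, B=0):
  1. pour(A -> B) -> (A=0 B=8)
  2. fill(A) -> (A=8 B=8)
  3. pour(A -> B) -> (A=4 B=12)
Target reached → yes.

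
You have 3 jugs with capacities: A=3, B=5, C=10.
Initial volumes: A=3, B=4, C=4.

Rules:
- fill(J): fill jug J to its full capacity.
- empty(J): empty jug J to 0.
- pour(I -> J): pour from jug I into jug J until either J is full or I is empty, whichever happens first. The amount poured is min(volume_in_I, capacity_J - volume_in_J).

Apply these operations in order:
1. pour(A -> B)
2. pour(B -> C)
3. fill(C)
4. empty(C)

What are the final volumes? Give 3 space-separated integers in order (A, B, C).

Step 1: pour(A -> B) -> (A=2 B=5 C=4)
Step 2: pour(B -> C) -> (A=2 B=0 C=9)
Step 3: fill(C) -> (A=2 B=0 C=10)
Step 4: empty(C) -> (A=2 B=0 C=0)

Answer: 2 0 0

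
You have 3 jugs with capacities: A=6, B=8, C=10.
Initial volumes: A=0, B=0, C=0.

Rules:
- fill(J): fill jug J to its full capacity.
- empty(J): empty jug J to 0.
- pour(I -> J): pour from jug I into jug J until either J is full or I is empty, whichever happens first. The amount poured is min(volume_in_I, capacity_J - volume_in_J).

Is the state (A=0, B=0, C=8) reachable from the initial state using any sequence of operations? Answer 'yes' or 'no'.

Answer: yes

Derivation:
BFS from (A=0, B=0, C=0):
  1. fill(B) -> (A=0 B=8 C=0)
  2. pour(B -> C) -> (A=0 B=0 C=8)
Target reached → yes.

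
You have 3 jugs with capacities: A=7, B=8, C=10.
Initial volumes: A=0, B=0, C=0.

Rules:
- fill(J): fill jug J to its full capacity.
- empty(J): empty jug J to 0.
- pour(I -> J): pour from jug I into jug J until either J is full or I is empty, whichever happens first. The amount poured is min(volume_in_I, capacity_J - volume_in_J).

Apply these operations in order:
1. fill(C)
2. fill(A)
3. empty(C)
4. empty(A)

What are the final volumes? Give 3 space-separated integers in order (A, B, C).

Answer: 0 0 0

Derivation:
Step 1: fill(C) -> (A=0 B=0 C=10)
Step 2: fill(A) -> (A=7 B=0 C=10)
Step 3: empty(C) -> (A=7 B=0 C=0)
Step 4: empty(A) -> (A=0 B=0 C=0)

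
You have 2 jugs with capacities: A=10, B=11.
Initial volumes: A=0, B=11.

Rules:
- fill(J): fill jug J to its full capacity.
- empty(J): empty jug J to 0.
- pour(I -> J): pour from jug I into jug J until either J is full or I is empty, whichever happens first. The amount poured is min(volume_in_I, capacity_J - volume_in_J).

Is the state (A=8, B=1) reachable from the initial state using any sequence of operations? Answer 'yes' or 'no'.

Answer: no

Derivation:
BFS explored all 42 reachable states.
Reachable set includes: (0,0), (0,1), (0,2), (0,3), (0,4), (0,5), (0,6), (0,7), (0,8), (0,9), (0,10), (0,11) ...
Target (A=8, B=1) not in reachable set → no.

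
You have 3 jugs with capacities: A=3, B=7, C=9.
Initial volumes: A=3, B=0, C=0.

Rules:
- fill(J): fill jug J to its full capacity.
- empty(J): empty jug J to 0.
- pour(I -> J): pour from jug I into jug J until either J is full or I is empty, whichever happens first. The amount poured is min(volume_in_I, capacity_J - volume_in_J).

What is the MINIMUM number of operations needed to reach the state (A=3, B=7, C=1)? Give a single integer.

Answer: 7

Derivation:
BFS from (A=3, B=0, C=0). One shortest path:
  1. empty(A) -> (A=0 B=0 C=0)
  2. fill(B) -> (A=0 B=7 C=0)
  3. pour(B -> A) -> (A=3 B=4 C=0)
  4. empty(A) -> (A=0 B=4 C=0)
  5. pour(B -> A) -> (A=3 B=1 C=0)
  6. pour(B -> C) -> (A=3 B=0 C=1)
  7. fill(B) -> (A=3 B=7 C=1)
Reached target in 7 moves.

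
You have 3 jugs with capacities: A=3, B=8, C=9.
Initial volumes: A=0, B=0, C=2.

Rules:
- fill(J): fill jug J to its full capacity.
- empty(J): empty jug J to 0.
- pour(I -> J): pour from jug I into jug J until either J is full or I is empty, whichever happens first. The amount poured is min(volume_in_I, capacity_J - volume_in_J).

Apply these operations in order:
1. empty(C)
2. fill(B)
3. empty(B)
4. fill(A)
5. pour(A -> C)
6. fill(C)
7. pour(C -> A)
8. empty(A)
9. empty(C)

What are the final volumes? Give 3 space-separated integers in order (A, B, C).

Step 1: empty(C) -> (A=0 B=0 C=0)
Step 2: fill(B) -> (A=0 B=8 C=0)
Step 3: empty(B) -> (A=0 B=0 C=0)
Step 4: fill(A) -> (A=3 B=0 C=0)
Step 5: pour(A -> C) -> (A=0 B=0 C=3)
Step 6: fill(C) -> (A=0 B=0 C=9)
Step 7: pour(C -> A) -> (A=3 B=0 C=6)
Step 8: empty(A) -> (A=0 B=0 C=6)
Step 9: empty(C) -> (A=0 B=0 C=0)

Answer: 0 0 0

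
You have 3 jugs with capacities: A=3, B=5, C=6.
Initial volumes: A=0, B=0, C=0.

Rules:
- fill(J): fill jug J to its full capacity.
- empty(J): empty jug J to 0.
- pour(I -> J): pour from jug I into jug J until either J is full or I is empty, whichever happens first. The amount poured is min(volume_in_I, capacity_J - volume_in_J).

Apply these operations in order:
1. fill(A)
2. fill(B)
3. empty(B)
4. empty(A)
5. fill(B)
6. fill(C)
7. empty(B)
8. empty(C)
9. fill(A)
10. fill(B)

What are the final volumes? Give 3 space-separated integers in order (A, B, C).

Step 1: fill(A) -> (A=3 B=0 C=0)
Step 2: fill(B) -> (A=3 B=5 C=0)
Step 3: empty(B) -> (A=3 B=0 C=0)
Step 4: empty(A) -> (A=0 B=0 C=0)
Step 5: fill(B) -> (A=0 B=5 C=0)
Step 6: fill(C) -> (A=0 B=5 C=6)
Step 7: empty(B) -> (A=0 B=0 C=6)
Step 8: empty(C) -> (A=0 B=0 C=0)
Step 9: fill(A) -> (A=3 B=0 C=0)
Step 10: fill(B) -> (A=3 B=5 C=0)

Answer: 3 5 0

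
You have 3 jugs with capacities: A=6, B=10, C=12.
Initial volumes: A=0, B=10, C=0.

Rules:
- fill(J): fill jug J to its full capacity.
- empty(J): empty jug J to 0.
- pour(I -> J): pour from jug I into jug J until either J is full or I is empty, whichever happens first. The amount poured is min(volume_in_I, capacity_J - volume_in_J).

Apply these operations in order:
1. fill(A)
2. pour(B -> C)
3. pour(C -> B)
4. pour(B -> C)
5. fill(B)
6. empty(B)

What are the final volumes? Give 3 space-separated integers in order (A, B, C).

Answer: 6 0 10

Derivation:
Step 1: fill(A) -> (A=6 B=10 C=0)
Step 2: pour(B -> C) -> (A=6 B=0 C=10)
Step 3: pour(C -> B) -> (A=6 B=10 C=0)
Step 4: pour(B -> C) -> (A=6 B=0 C=10)
Step 5: fill(B) -> (A=6 B=10 C=10)
Step 6: empty(B) -> (A=6 B=0 C=10)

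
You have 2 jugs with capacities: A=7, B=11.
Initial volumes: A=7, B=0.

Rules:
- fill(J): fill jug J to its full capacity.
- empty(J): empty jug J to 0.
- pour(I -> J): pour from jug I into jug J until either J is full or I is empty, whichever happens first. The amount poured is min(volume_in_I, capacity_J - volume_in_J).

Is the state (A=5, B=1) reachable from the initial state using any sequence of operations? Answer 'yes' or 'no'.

Answer: no

Derivation:
BFS explored all 36 reachable states.
Reachable set includes: (0,0), (0,1), (0,2), (0,3), (0,4), (0,5), (0,6), (0,7), (0,8), (0,9), (0,10), (0,11) ...
Target (A=5, B=1) not in reachable set → no.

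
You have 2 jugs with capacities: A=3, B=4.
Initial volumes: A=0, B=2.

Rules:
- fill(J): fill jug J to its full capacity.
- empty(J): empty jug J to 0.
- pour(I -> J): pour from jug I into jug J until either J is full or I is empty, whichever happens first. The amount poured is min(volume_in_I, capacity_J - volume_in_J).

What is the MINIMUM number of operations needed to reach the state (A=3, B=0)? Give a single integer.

Answer: 2

Derivation:
BFS from (A=0, B=2). One shortest path:
  1. fill(A) -> (A=3 B=2)
  2. empty(B) -> (A=3 B=0)
Reached target in 2 moves.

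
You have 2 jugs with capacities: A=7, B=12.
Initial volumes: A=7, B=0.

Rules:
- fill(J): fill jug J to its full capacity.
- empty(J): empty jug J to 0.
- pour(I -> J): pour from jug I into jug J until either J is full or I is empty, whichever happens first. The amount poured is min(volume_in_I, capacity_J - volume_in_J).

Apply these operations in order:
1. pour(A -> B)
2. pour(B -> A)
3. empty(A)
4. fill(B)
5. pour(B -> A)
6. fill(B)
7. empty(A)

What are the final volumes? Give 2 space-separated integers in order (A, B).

Answer: 0 12

Derivation:
Step 1: pour(A -> B) -> (A=0 B=7)
Step 2: pour(B -> A) -> (A=7 B=0)
Step 3: empty(A) -> (A=0 B=0)
Step 4: fill(B) -> (A=0 B=12)
Step 5: pour(B -> A) -> (A=7 B=5)
Step 6: fill(B) -> (A=7 B=12)
Step 7: empty(A) -> (A=0 B=12)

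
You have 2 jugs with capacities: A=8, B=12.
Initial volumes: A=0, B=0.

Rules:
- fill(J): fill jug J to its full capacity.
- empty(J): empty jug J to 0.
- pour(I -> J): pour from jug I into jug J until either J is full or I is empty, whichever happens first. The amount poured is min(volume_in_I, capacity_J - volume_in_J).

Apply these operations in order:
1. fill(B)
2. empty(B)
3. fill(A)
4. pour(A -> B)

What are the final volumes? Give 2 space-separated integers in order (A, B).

Answer: 0 8

Derivation:
Step 1: fill(B) -> (A=0 B=12)
Step 2: empty(B) -> (A=0 B=0)
Step 3: fill(A) -> (A=8 B=0)
Step 4: pour(A -> B) -> (A=0 B=8)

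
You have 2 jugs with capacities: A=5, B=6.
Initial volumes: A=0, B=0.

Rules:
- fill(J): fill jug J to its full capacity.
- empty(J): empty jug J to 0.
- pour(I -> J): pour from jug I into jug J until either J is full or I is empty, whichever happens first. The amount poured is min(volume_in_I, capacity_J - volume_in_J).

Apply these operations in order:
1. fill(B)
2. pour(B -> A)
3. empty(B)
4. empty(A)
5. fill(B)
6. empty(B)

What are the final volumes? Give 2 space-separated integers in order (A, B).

Answer: 0 0

Derivation:
Step 1: fill(B) -> (A=0 B=6)
Step 2: pour(B -> A) -> (A=5 B=1)
Step 3: empty(B) -> (A=5 B=0)
Step 4: empty(A) -> (A=0 B=0)
Step 5: fill(B) -> (A=0 B=6)
Step 6: empty(B) -> (A=0 B=0)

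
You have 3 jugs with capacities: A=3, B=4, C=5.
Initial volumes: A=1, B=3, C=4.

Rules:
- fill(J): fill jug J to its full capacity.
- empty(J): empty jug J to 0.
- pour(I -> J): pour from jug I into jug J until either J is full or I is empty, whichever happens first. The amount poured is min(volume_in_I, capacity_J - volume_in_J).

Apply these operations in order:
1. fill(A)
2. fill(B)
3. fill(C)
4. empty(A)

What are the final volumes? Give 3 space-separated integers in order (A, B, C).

Step 1: fill(A) -> (A=3 B=3 C=4)
Step 2: fill(B) -> (A=3 B=4 C=4)
Step 3: fill(C) -> (A=3 B=4 C=5)
Step 4: empty(A) -> (A=0 B=4 C=5)

Answer: 0 4 5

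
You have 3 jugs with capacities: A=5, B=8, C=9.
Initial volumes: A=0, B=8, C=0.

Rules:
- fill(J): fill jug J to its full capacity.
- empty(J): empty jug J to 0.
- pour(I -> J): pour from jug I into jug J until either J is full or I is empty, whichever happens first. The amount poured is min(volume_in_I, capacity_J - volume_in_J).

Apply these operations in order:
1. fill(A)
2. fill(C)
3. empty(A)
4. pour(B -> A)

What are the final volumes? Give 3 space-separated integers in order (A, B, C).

Step 1: fill(A) -> (A=5 B=8 C=0)
Step 2: fill(C) -> (A=5 B=8 C=9)
Step 3: empty(A) -> (A=0 B=8 C=9)
Step 4: pour(B -> A) -> (A=5 B=3 C=9)

Answer: 5 3 9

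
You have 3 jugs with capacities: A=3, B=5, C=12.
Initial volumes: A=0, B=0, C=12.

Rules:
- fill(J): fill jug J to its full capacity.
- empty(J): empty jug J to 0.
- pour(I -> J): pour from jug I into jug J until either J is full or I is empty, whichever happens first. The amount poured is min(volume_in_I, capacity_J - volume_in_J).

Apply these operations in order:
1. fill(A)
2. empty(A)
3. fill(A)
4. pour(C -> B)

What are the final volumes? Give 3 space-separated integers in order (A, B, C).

Step 1: fill(A) -> (A=3 B=0 C=12)
Step 2: empty(A) -> (A=0 B=0 C=12)
Step 3: fill(A) -> (A=3 B=0 C=12)
Step 4: pour(C -> B) -> (A=3 B=5 C=7)

Answer: 3 5 7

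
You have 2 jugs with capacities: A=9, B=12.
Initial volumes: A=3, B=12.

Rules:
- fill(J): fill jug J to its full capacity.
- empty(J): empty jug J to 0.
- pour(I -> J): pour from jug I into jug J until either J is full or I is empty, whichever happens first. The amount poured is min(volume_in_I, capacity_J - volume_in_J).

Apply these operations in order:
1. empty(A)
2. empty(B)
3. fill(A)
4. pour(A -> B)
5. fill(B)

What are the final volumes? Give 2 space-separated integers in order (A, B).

Answer: 0 12

Derivation:
Step 1: empty(A) -> (A=0 B=12)
Step 2: empty(B) -> (A=0 B=0)
Step 3: fill(A) -> (A=9 B=0)
Step 4: pour(A -> B) -> (A=0 B=9)
Step 5: fill(B) -> (A=0 B=12)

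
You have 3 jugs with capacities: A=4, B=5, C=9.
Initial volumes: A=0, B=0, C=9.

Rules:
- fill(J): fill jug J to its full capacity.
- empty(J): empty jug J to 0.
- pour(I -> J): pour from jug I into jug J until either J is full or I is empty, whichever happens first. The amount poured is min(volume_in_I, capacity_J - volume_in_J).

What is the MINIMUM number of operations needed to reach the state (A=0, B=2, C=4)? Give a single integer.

BFS from (A=0, B=0, C=9). One shortest path:
  1. fill(B) -> (A=0 B=5 C=9)
  2. pour(B -> A) -> (A=4 B=1 C=9)
  3. empty(A) -> (A=0 B=1 C=9)
  4. pour(B -> A) -> (A=1 B=0 C=9)
  5. pour(C -> B) -> (A=1 B=5 C=4)
  6. pour(B -> A) -> (A=4 B=2 C=4)
  7. empty(A) -> (A=0 B=2 C=4)
Reached target in 7 moves.

Answer: 7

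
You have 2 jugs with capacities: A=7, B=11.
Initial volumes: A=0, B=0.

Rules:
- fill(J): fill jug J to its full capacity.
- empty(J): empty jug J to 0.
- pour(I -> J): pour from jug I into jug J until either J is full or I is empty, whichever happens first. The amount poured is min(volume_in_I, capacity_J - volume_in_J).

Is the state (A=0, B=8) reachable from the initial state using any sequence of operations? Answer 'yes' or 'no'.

Answer: yes

Derivation:
BFS from (A=0, B=0):
  1. fill(B) -> (A=0 B=11)
  2. pour(B -> A) -> (A=7 B=4)
  3. empty(A) -> (A=0 B=4)
  4. pour(B -> A) -> (A=4 B=0)
  5. fill(B) -> (A=4 B=11)
  6. pour(B -> A) -> (A=7 B=8)
  7. empty(A) -> (A=0 B=8)
Target reached → yes.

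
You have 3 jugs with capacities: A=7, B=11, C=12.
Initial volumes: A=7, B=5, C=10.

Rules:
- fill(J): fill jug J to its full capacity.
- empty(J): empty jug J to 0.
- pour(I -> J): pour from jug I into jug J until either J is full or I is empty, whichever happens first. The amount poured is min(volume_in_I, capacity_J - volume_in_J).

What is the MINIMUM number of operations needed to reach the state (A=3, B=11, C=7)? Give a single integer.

Answer: 5

Derivation:
BFS from (A=7, B=5, C=10). One shortest path:
  1. pour(B -> C) -> (A=7 B=3 C=12)
  2. empty(C) -> (A=7 B=3 C=0)
  3. pour(A -> C) -> (A=0 B=3 C=7)
  4. pour(B -> A) -> (A=3 B=0 C=7)
  5. fill(B) -> (A=3 B=11 C=7)
Reached target in 5 moves.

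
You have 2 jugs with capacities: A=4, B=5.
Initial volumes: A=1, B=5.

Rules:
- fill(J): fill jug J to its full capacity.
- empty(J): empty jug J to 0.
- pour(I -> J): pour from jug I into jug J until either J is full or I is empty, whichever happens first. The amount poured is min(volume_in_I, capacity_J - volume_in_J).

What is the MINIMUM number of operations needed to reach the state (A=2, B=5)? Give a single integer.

Answer: 4

Derivation:
BFS from (A=1, B=5). One shortest path:
  1. pour(B -> A) -> (A=4 B=2)
  2. empty(A) -> (A=0 B=2)
  3. pour(B -> A) -> (A=2 B=0)
  4. fill(B) -> (A=2 B=5)
Reached target in 4 moves.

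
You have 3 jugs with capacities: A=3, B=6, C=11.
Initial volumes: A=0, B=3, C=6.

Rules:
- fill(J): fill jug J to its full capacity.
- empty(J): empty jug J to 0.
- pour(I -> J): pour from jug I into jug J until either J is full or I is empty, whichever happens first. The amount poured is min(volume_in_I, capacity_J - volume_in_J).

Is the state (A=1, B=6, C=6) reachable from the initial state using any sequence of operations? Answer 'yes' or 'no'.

BFS from (A=0, B=3, C=6):
  1. fill(A) -> (A=3 B=3 C=6)
  2. pour(B -> C) -> (A=3 B=0 C=9)
  3. fill(B) -> (A=3 B=6 C=9)
  4. pour(A -> C) -> (A=1 B=6 C=11)
  5. empty(C) -> (A=1 B=6 C=0)
  6. pour(B -> C) -> (A=1 B=0 C=6)
  7. fill(B) -> (A=1 B=6 C=6)
Target reached → yes.

Answer: yes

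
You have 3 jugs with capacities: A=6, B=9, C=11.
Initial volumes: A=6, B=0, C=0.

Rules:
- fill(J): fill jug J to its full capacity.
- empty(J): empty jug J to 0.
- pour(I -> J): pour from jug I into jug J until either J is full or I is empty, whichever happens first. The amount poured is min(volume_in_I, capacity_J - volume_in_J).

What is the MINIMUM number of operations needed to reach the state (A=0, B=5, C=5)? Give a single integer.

BFS from (A=6, B=0, C=0). One shortest path:
  1. empty(A) -> (A=0 B=0 C=0)
  2. fill(C) -> (A=0 B=0 C=11)
  3. pour(C -> A) -> (A=6 B=0 C=5)
  4. empty(A) -> (A=0 B=0 C=5)
  5. pour(C -> B) -> (A=0 B=5 C=0)
  6. fill(C) -> (A=0 B=5 C=11)
  7. pour(C -> A) -> (A=6 B=5 C=5)
  8. empty(A) -> (A=0 B=5 C=5)
Reached target in 8 moves.

Answer: 8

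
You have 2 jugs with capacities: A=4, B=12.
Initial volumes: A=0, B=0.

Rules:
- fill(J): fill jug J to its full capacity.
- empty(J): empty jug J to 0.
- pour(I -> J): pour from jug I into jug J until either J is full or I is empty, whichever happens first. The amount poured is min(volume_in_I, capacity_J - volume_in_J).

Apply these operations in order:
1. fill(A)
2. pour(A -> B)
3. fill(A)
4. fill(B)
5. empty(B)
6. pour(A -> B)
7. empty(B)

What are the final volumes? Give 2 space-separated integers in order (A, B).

Answer: 0 0

Derivation:
Step 1: fill(A) -> (A=4 B=0)
Step 2: pour(A -> B) -> (A=0 B=4)
Step 3: fill(A) -> (A=4 B=4)
Step 4: fill(B) -> (A=4 B=12)
Step 5: empty(B) -> (A=4 B=0)
Step 6: pour(A -> B) -> (A=0 B=4)
Step 7: empty(B) -> (A=0 B=0)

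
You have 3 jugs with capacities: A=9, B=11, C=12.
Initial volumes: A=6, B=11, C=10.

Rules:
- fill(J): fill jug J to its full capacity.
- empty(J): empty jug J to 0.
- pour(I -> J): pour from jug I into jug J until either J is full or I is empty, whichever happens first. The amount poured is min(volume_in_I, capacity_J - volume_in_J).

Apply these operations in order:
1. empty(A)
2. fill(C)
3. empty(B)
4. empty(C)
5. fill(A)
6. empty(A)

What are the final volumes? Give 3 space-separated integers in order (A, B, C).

Answer: 0 0 0

Derivation:
Step 1: empty(A) -> (A=0 B=11 C=10)
Step 2: fill(C) -> (A=0 B=11 C=12)
Step 3: empty(B) -> (A=0 B=0 C=12)
Step 4: empty(C) -> (A=0 B=0 C=0)
Step 5: fill(A) -> (A=9 B=0 C=0)
Step 6: empty(A) -> (A=0 B=0 C=0)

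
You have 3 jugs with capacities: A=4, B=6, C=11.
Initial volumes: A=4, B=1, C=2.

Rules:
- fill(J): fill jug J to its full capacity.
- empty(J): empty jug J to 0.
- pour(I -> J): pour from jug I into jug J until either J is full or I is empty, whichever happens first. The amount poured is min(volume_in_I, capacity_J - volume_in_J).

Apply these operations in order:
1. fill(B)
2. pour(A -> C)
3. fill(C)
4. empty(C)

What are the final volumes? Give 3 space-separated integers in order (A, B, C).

Step 1: fill(B) -> (A=4 B=6 C=2)
Step 2: pour(A -> C) -> (A=0 B=6 C=6)
Step 3: fill(C) -> (A=0 B=6 C=11)
Step 4: empty(C) -> (A=0 B=6 C=0)

Answer: 0 6 0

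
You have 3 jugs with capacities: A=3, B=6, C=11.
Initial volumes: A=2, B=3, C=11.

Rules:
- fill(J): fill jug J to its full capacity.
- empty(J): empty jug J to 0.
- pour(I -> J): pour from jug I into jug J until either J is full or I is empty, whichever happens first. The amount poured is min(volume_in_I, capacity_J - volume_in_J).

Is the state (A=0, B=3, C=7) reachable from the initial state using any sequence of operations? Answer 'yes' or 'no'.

BFS from (A=2, B=3, C=11):
  1. pour(B -> A) -> (A=3 B=2 C=11)
  2. pour(C -> B) -> (A=3 B=6 C=7)
  3. empty(B) -> (A=3 B=0 C=7)
  4. pour(A -> B) -> (A=0 B=3 C=7)
Target reached → yes.

Answer: yes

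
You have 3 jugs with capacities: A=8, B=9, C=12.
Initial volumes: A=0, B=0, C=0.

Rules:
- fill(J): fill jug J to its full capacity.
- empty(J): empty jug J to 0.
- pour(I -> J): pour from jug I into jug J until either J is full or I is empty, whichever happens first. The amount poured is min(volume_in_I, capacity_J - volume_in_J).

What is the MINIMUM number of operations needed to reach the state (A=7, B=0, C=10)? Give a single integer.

Answer: 7

Derivation:
BFS from (A=0, B=0, C=0). One shortest path:
  1. fill(A) -> (A=8 B=0 C=0)
  2. fill(B) -> (A=8 B=9 C=0)
  3. pour(B -> C) -> (A=8 B=0 C=9)
  4. pour(A -> B) -> (A=0 B=8 C=9)
  5. pour(C -> A) -> (A=8 B=8 C=1)
  6. pour(A -> B) -> (A=7 B=9 C=1)
  7. pour(B -> C) -> (A=7 B=0 C=10)
Reached target in 7 moves.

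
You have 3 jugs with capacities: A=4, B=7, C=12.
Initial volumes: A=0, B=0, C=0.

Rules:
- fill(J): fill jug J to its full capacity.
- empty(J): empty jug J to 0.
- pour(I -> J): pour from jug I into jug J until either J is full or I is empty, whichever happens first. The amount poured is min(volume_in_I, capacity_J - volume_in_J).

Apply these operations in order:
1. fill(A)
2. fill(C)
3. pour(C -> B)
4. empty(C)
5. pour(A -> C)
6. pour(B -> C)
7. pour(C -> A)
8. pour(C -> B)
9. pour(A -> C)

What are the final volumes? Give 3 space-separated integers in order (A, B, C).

Answer: 0 7 4

Derivation:
Step 1: fill(A) -> (A=4 B=0 C=0)
Step 2: fill(C) -> (A=4 B=0 C=12)
Step 3: pour(C -> B) -> (A=4 B=7 C=5)
Step 4: empty(C) -> (A=4 B=7 C=0)
Step 5: pour(A -> C) -> (A=0 B=7 C=4)
Step 6: pour(B -> C) -> (A=0 B=0 C=11)
Step 7: pour(C -> A) -> (A=4 B=0 C=7)
Step 8: pour(C -> B) -> (A=4 B=7 C=0)
Step 9: pour(A -> C) -> (A=0 B=7 C=4)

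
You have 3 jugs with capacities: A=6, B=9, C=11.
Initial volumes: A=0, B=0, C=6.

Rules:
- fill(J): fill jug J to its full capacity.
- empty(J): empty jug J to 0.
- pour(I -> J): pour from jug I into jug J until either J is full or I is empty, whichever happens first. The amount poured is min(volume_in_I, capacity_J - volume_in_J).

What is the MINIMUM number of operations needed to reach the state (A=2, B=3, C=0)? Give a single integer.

Answer: 5

Derivation:
BFS from (A=0, B=0, C=6). One shortest path:
  1. fill(C) -> (A=0 B=0 C=11)
  2. pour(C -> B) -> (A=0 B=9 C=2)
  3. pour(B -> A) -> (A=6 B=3 C=2)
  4. empty(A) -> (A=0 B=3 C=2)
  5. pour(C -> A) -> (A=2 B=3 C=0)
Reached target in 5 moves.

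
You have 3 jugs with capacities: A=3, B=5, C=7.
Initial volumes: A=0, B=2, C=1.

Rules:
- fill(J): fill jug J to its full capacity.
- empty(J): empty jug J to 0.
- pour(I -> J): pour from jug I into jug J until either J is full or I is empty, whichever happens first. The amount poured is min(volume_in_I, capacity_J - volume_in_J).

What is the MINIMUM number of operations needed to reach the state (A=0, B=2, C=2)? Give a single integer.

BFS from (A=0, B=2, C=1). One shortest path:
  1. empty(B) -> (A=0 B=0 C=1)
  2. fill(C) -> (A=0 B=0 C=7)
  3. pour(C -> B) -> (A=0 B=5 C=2)
  4. pour(B -> A) -> (A=3 B=2 C=2)
  5. empty(A) -> (A=0 B=2 C=2)
Reached target in 5 moves.

Answer: 5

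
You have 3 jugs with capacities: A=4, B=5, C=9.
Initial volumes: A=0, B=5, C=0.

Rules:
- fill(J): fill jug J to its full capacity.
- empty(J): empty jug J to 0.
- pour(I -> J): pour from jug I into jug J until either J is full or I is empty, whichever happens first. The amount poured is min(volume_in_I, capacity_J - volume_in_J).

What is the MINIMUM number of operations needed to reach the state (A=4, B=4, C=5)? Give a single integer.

Answer: 4

Derivation:
BFS from (A=0, B=5, C=0). One shortest path:
  1. fill(A) -> (A=4 B=5 C=0)
  2. pour(B -> C) -> (A=4 B=0 C=5)
  3. pour(A -> B) -> (A=0 B=4 C=5)
  4. fill(A) -> (A=4 B=4 C=5)
Reached target in 4 moves.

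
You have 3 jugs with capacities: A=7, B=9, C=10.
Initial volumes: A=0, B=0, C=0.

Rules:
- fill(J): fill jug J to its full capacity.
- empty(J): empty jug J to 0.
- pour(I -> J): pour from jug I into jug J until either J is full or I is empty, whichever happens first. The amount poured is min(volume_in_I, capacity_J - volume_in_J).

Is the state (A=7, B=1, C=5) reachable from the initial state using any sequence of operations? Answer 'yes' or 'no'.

Answer: yes

Derivation:
BFS from (A=0, B=0, C=0):
  1. fill(C) -> (A=0 B=0 C=10)
  2. pour(C -> B) -> (A=0 B=9 C=1)
  3. pour(B -> A) -> (A=7 B=2 C=1)
  4. empty(A) -> (A=0 B=2 C=1)
  5. pour(B -> A) -> (A=2 B=0 C=1)
  6. pour(C -> B) -> (A=2 B=1 C=0)
  7. fill(C) -> (A=2 B=1 C=10)
  8. pour(C -> A) -> (A=7 B=1 C=5)
Target reached → yes.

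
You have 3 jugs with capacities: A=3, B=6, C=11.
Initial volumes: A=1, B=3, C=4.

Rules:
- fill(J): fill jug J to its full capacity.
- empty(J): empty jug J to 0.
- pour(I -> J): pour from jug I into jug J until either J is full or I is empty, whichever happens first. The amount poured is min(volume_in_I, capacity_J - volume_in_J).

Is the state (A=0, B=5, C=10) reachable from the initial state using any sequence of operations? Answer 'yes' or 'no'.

BFS from (A=1, B=3, C=4):
  1. fill(A) -> (A=3 B=3 C=4)
  2. fill(B) -> (A=3 B=6 C=4)
  3. pour(B -> C) -> (A=3 B=0 C=10)
  4. pour(A -> C) -> (A=2 B=0 C=11)
  5. pour(C -> B) -> (A=2 B=6 C=5)
  6. empty(B) -> (A=2 B=0 C=5)
  7. pour(C -> B) -> (A=2 B=5 C=0)
  8. fill(C) -> (A=2 B=5 C=11)
  9. pour(C -> A) -> (A=3 B=5 C=10)
  10. empty(A) -> (A=0 B=5 C=10)
Target reached → yes.

Answer: yes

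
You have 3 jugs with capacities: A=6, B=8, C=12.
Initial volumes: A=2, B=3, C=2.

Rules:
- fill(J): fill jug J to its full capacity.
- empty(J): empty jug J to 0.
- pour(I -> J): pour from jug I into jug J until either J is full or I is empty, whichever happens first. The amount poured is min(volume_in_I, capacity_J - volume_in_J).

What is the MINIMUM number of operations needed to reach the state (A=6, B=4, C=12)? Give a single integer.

BFS from (A=2, B=3, C=2). One shortest path:
  1. fill(B) -> (A=2 B=8 C=2)
  2. fill(C) -> (A=2 B=8 C=12)
  3. pour(B -> A) -> (A=6 B=4 C=12)
Reached target in 3 moves.

Answer: 3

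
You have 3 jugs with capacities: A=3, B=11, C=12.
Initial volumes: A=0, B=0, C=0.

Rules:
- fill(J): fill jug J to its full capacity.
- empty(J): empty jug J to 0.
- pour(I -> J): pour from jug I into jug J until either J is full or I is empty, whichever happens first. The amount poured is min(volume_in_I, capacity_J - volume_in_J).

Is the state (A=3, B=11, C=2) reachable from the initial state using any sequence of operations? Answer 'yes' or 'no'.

BFS from (A=0, B=0, C=0):
  1. fill(A) -> (A=3 B=0 C=0)
  2. fill(C) -> (A=3 B=0 C=12)
  3. pour(C -> B) -> (A=3 B=11 C=1)
  4. empty(B) -> (A=3 B=0 C=1)
  5. pour(C -> B) -> (A=3 B=1 C=0)
  6. fill(C) -> (A=3 B=1 C=12)
  7. pour(C -> B) -> (A=3 B=11 C=2)
Target reached → yes.

Answer: yes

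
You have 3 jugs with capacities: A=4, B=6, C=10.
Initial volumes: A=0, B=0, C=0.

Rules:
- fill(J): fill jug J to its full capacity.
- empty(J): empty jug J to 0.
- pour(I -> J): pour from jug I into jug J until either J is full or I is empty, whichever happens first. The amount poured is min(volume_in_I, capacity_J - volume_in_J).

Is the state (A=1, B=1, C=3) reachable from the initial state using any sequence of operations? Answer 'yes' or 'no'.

Answer: no

Derivation:
BFS explored all 64 reachable states.
Reachable set includes: (0,0,0), (0,0,2), (0,0,4), (0,0,6), (0,0,8), (0,0,10), (0,2,0), (0,2,2), (0,2,4), (0,2,6), (0,2,8), (0,2,10) ...
Target (A=1, B=1, C=3) not in reachable set → no.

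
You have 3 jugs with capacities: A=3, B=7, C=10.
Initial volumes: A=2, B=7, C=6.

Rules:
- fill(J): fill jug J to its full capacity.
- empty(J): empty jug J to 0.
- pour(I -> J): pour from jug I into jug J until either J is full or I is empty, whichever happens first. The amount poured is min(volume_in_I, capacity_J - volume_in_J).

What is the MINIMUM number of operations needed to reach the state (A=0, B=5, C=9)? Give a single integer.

Answer: 6

Derivation:
BFS from (A=2, B=7, C=6). One shortest path:
  1. empty(B) -> (A=2 B=0 C=6)
  2. pour(A -> B) -> (A=0 B=2 C=6)
  3. fill(A) -> (A=3 B=2 C=6)
  4. pour(A -> B) -> (A=0 B=5 C=6)
  5. fill(A) -> (A=3 B=5 C=6)
  6. pour(A -> C) -> (A=0 B=5 C=9)
Reached target in 6 moves.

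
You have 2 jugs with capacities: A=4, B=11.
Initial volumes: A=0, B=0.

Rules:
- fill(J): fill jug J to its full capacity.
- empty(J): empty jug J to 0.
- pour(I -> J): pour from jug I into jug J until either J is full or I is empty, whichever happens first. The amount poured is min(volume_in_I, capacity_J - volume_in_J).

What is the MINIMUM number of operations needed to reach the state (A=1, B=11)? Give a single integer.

BFS from (A=0, B=0). One shortest path:
  1. fill(A) -> (A=4 B=0)
  2. pour(A -> B) -> (A=0 B=4)
  3. fill(A) -> (A=4 B=4)
  4. pour(A -> B) -> (A=0 B=8)
  5. fill(A) -> (A=4 B=8)
  6. pour(A -> B) -> (A=1 B=11)
Reached target in 6 moves.

Answer: 6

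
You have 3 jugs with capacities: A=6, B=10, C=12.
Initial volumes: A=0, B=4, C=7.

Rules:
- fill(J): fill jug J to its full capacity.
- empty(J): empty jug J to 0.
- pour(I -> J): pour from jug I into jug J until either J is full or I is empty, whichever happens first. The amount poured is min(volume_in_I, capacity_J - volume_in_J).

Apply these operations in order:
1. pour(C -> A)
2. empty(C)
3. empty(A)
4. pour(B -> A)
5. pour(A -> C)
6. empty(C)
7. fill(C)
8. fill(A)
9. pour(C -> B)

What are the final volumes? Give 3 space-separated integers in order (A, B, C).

Answer: 6 10 2

Derivation:
Step 1: pour(C -> A) -> (A=6 B=4 C=1)
Step 2: empty(C) -> (A=6 B=4 C=0)
Step 3: empty(A) -> (A=0 B=4 C=0)
Step 4: pour(B -> A) -> (A=4 B=0 C=0)
Step 5: pour(A -> C) -> (A=0 B=0 C=4)
Step 6: empty(C) -> (A=0 B=0 C=0)
Step 7: fill(C) -> (A=0 B=0 C=12)
Step 8: fill(A) -> (A=6 B=0 C=12)
Step 9: pour(C -> B) -> (A=6 B=10 C=2)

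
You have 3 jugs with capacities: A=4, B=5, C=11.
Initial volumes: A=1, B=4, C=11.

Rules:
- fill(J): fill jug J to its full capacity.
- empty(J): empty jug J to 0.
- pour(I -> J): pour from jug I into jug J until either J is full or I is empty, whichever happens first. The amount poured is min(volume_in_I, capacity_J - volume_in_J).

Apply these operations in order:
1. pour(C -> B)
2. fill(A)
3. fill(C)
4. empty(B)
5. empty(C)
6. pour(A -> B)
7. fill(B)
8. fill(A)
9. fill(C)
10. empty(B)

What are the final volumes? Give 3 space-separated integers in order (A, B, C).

Step 1: pour(C -> B) -> (A=1 B=5 C=10)
Step 2: fill(A) -> (A=4 B=5 C=10)
Step 3: fill(C) -> (A=4 B=5 C=11)
Step 4: empty(B) -> (A=4 B=0 C=11)
Step 5: empty(C) -> (A=4 B=0 C=0)
Step 6: pour(A -> B) -> (A=0 B=4 C=0)
Step 7: fill(B) -> (A=0 B=5 C=0)
Step 8: fill(A) -> (A=4 B=5 C=0)
Step 9: fill(C) -> (A=4 B=5 C=11)
Step 10: empty(B) -> (A=4 B=0 C=11)

Answer: 4 0 11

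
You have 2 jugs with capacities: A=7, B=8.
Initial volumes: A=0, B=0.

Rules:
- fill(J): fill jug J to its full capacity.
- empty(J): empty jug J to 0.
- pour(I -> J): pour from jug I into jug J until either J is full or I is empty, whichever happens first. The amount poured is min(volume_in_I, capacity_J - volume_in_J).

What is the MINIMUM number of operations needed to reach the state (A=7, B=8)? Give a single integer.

Answer: 2

Derivation:
BFS from (A=0, B=0). One shortest path:
  1. fill(A) -> (A=7 B=0)
  2. fill(B) -> (A=7 B=8)
Reached target in 2 moves.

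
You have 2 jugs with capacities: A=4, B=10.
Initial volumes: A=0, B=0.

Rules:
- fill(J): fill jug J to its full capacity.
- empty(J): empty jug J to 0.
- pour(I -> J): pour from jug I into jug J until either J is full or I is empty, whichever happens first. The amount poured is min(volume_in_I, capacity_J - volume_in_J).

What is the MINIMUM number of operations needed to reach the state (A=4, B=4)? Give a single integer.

BFS from (A=0, B=0). One shortest path:
  1. fill(A) -> (A=4 B=0)
  2. pour(A -> B) -> (A=0 B=4)
  3. fill(A) -> (A=4 B=4)
Reached target in 3 moves.

Answer: 3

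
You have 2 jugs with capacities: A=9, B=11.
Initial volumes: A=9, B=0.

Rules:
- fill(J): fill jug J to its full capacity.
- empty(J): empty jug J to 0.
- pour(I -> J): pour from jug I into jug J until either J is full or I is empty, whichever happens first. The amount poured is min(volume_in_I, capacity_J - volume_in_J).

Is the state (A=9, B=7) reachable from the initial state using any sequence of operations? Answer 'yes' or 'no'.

BFS from (A=9, B=0):
  1. pour(A -> B) -> (A=0 B=9)
  2. fill(A) -> (A=9 B=9)
  3. pour(A -> B) -> (A=7 B=11)
  4. empty(B) -> (A=7 B=0)
  5. pour(A -> B) -> (A=0 B=7)
  6. fill(A) -> (A=9 B=7)
Target reached → yes.

Answer: yes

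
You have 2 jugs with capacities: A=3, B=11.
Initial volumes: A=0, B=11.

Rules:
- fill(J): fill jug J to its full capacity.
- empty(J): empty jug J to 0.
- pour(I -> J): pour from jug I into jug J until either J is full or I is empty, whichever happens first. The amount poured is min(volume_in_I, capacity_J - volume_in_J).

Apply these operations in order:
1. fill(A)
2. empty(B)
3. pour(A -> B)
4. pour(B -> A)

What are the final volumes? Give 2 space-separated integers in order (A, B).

Answer: 3 0

Derivation:
Step 1: fill(A) -> (A=3 B=11)
Step 2: empty(B) -> (A=3 B=0)
Step 3: pour(A -> B) -> (A=0 B=3)
Step 4: pour(B -> A) -> (A=3 B=0)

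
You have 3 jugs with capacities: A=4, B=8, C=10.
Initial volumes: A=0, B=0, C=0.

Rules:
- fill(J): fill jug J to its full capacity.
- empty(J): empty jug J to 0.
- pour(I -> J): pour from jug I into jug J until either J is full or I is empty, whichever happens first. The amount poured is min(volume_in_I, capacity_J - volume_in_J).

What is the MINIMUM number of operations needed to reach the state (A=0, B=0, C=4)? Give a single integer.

Answer: 2

Derivation:
BFS from (A=0, B=0, C=0). One shortest path:
  1. fill(A) -> (A=4 B=0 C=0)
  2. pour(A -> C) -> (A=0 B=0 C=4)
Reached target in 2 moves.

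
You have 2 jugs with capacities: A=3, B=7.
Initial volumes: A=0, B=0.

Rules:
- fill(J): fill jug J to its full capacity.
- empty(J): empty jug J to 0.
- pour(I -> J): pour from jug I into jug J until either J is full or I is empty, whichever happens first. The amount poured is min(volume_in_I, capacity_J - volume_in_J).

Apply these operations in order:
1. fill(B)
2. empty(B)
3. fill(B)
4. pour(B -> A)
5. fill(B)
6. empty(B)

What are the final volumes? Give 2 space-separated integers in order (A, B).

Step 1: fill(B) -> (A=0 B=7)
Step 2: empty(B) -> (A=0 B=0)
Step 3: fill(B) -> (A=0 B=7)
Step 4: pour(B -> A) -> (A=3 B=4)
Step 5: fill(B) -> (A=3 B=7)
Step 6: empty(B) -> (A=3 B=0)

Answer: 3 0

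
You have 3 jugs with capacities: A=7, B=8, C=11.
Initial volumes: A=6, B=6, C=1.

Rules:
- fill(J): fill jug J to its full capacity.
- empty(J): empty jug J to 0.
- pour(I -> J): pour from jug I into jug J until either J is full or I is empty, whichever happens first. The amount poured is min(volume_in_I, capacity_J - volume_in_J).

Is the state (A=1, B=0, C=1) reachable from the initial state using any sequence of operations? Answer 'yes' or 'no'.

BFS from (A=6, B=6, C=1):
  1. empty(A) -> (A=0 B=6 C=1)
  2. fill(B) -> (A=0 B=8 C=1)
  3. pour(B -> A) -> (A=7 B=1 C=1)
  4. empty(A) -> (A=0 B=1 C=1)
  5. pour(B -> A) -> (A=1 B=0 C=1)
Target reached → yes.

Answer: yes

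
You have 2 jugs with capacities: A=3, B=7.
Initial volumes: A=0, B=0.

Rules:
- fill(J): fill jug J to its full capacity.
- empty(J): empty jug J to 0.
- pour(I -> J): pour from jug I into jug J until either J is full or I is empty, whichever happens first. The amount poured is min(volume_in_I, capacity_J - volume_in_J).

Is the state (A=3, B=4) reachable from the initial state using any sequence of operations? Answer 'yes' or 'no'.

BFS from (A=0, B=0):
  1. fill(B) -> (A=0 B=7)
  2. pour(B -> A) -> (A=3 B=4)
Target reached → yes.

Answer: yes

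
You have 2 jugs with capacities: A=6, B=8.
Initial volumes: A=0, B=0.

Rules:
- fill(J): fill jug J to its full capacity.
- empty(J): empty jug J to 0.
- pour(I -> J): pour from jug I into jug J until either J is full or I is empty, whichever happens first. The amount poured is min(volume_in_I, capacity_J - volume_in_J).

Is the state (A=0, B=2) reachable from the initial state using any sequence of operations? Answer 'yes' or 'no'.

BFS from (A=0, B=0):
  1. fill(B) -> (A=0 B=8)
  2. pour(B -> A) -> (A=6 B=2)
  3. empty(A) -> (A=0 B=2)
Target reached → yes.

Answer: yes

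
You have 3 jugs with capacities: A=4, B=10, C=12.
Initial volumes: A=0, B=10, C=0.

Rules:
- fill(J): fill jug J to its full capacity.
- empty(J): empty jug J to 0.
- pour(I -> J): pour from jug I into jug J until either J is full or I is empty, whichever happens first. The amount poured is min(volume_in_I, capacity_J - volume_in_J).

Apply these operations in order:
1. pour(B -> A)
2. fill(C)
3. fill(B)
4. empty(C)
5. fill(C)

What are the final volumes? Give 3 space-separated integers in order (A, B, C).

Answer: 4 10 12

Derivation:
Step 1: pour(B -> A) -> (A=4 B=6 C=0)
Step 2: fill(C) -> (A=4 B=6 C=12)
Step 3: fill(B) -> (A=4 B=10 C=12)
Step 4: empty(C) -> (A=4 B=10 C=0)
Step 5: fill(C) -> (A=4 B=10 C=12)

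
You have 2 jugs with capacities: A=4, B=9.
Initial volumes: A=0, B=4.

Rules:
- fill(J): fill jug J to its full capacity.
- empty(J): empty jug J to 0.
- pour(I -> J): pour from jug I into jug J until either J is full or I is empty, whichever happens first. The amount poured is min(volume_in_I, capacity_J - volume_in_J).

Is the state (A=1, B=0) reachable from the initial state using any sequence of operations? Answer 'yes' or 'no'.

Answer: yes

Derivation:
BFS from (A=0, B=4):
  1. fill(B) -> (A=0 B=9)
  2. pour(B -> A) -> (A=4 B=5)
  3. empty(A) -> (A=0 B=5)
  4. pour(B -> A) -> (A=4 B=1)
  5. empty(A) -> (A=0 B=1)
  6. pour(B -> A) -> (A=1 B=0)
Target reached → yes.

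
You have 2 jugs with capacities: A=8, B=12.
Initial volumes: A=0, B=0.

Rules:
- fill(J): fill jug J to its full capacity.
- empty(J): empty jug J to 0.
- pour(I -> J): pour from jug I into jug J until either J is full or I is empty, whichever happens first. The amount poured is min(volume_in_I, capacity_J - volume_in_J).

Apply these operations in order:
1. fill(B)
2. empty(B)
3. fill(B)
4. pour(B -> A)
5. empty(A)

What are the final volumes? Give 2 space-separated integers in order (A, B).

Step 1: fill(B) -> (A=0 B=12)
Step 2: empty(B) -> (A=0 B=0)
Step 3: fill(B) -> (A=0 B=12)
Step 4: pour(B -> A) -> (A=8 B=4)
Step 5: empty(A) -> (A=0 B=4)

Answer: 0 4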